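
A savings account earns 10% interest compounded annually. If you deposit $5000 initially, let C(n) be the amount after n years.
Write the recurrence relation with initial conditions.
Each year the balance grows by 10%, i.e. is multiplied by 1 + 10/100 = 1.1, so C(n) = 1.1 × C(n-1). The initial deposit gives C(0) = 5000.
Unrolling gives the closed form C(n) = 5000 × (1.1)ⁿ.

C(n) = 1.1 × C(n-1), C(0) = 5000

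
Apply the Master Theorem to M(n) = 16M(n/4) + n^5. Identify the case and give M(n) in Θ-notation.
Master Theorem template: M(n) = a·M(n/b) + f(n).
Here: a=16, b=4, f(n)=n^5
Compute log_b(a) = log_4(16) = 2.
f(n) = n^5 = Ω(n^(2+ε)) with ε = 3, and the regularity condition holds (a·f(n/b) = (a/b^5)·f(n) with a/b^5 = 4^-3 < 1). Case 3: M(n) = Θ(f(n)) = Θ(n^5).

Case 3: M(n) = Θ(n^5)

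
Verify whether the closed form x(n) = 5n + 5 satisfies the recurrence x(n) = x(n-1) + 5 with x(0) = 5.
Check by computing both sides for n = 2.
From the recurrence with x(0) = 5:
  x(0) = 5, x(1) = 10, x(2) = 15
  so the recurrence gives x(2) = 15.
From the proposed closed form x(n) = 5n + 5:
  x(2) = 15.
Both sides give 15 at n = 2, and the initial condition(s) match, so the closed form is consistent.

Yes, the closed form is correct.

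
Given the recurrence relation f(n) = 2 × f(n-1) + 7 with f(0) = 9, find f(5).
Computing step by step:
f(0) = 9
f(1) = 2 × 9 + 7 = 25
f(2) = 2 × 25 + 7 = 57
f(3) = 2 × 57 + 7 = 121
f(4) = 2 × 121 + 7 = 249
f(5) = 2 × 249 + 7 = 505

505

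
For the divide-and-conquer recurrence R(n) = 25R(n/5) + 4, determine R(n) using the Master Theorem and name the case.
Master Theorem template: R(n) = a·R(n/b) + f(n).
Here: a=25, b=5, f(n)=4
Compute log_b(a) = log_5(25) = 2.
f(n) = 4 = O(n^(2-ε)) with ε = 2. Case 1: R(n) = Θ(n^log_b(a)) = Θ(n^2).

Case 1: R(n) = Θ(n^2)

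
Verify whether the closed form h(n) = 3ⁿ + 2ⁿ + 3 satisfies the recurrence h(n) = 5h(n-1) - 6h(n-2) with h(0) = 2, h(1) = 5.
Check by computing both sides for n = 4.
From the recurrence with h(0) = 2, h(1) = 5:
  h(0) = 2, h(1) = 5, h(2) = 13, h(3) = 35, h(4) = 97
  so the recurrence gives h(4) = 97.
From the proposed closed form h(n) = 3ⁿ + 2ⁿ + 3:
  h(4) = 100.
The recurrence gives 97 but the closed form gives 100, so the closed form does not satisfy the recurrence.

No, the closed form is incorrect.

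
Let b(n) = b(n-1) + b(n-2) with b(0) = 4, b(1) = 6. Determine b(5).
Computing the sequence terms:
4, 6, 10, 16, 26, 42

42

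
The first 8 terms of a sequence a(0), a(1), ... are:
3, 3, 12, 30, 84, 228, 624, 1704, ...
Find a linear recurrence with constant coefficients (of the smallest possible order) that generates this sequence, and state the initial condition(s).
Look for the lowest-order linear relation among consecutive terms.
Observation: a(n) - 2·a(n-1) - (2)·a(n-2) = 0 holds for the shown terms, and no order-1 relation a(n) = α·a(n-1) + β fits.
Check at n=3: 2·12 + (2)·3 = 30. ✓

a(n) = 2a(n-1) + 2a(n-2), a(0) = 3, a(1) = 3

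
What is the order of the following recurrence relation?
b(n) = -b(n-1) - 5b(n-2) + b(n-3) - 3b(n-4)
The order is the largest lag k for which b(n-k) appears. Here the deepest term is b(n-4), so the order is 4.

Order 4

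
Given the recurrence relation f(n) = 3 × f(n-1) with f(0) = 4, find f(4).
Computing step by step:
f(0) = 4
f(1) = 3 × 4 = 12
f(2) = 3 × 12 = 36
f(3) = 3 × 36 = 108
f(4) = 3 × 108 = 324

324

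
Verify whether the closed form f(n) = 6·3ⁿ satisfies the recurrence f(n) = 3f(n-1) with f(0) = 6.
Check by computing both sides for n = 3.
From the recurrence with f(0) = 6:
  f(0) = 6, f(1) = 18, f(2) = 54, f(3) = 162
  so the recurrence gives f(3) = 162.
From the proposed closed form f(n) = 6·3ⁿ:
  f(3) = 162.
Both sides give 162 at n = 3, and the initial condition(s) match, so the closed form is consistent.

Yes, the closed form is correct.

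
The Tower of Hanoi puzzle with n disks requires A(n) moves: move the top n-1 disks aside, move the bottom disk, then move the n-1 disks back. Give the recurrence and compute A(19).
Moving n disks = move the top n-1 disks aside (A(n-1) moves) + move the largest disk (1 move) + move the n-1 disks back on top (A(n-1) moves), so A(n) = 2A(n-1) + 1, with A(1) = 1 (a single disk takes one move).
First terms: 1, 3, 7, 15, 31, 63, … — each is one less than a power of 2. Indeed A(n) + 1 = 2(A(n-1) + 1) with A(1) + 1 = 2, so A(n) + 1 = 2ⁿ and A(n) = 2ⁿ - 1.
Hence A(19) = 2^19 - 1 = 524288 - 1 = 524287.

A(n) = 2A(n-1) + 1, A(1) = 1; A(19) = 524287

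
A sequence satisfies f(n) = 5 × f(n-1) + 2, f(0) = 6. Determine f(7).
Computing step by step:
f(0) = 6
f(1) = 5 × 6 + 2 = 32
f(2) = 5 × 32 + 2 = 162
f(3) = 5 × 162 + 2 = 812
f(4) = 5 × 812 + 2 = 4062
f(5) = 5 × 4062 + 2 = 20312
f(6) = 5 × 20312 + 2 = 101562
f(7) = 5 × 101562 + 2 = 507812

507812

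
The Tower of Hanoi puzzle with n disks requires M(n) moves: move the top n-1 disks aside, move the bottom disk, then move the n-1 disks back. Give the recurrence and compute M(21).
Moving n disks = move the top n-1 disks aside (M(n-1) moves) + move the largest disk (1 move) + move the n-1 disks back on top (M(n-1) moves), so M(n) = 2M(n-1) + 1, with M(1) = 1 (a single disk takes one move).
First terms: 1, 3, 7, 15, 31, 63, … — each is one less than a power of 2. Indeed M(n) + 1 = 2(M(n-1) + 1) with M(1) + 1 = 2, so M(n) + 1 = 2ⁿ and M(n) = 2ⁿ - 1.
Hence M(21) = 2^21 - 1 = 2097152 - 1 = 2097151.

M(n) = 2M(n-1) + 1, M(1) = 1; M(21) = 2097151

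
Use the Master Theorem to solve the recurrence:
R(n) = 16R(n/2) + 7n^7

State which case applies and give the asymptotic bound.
Master Theorem template: R(n) = a·R(n/b) + f(n).
Here: a=16, b=2, f(n)=7n^7
Compute log_b(a) = log_2(16) = 4.
f(n) = 7n^7 = Ω(n^(4+ε)) with ε = 3, and the regularity condition holds (a·f(n/b) = (a/b^7)·f(n) with a/b^7 = 2^-3 < 1). Case 3: R(n) = Θ(f(n)) = Θ(n^7).

Case 3: R(n) = Θ(n^7)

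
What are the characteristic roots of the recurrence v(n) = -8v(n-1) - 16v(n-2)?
Substitute v(n) = rⁿ and divide through by rⁿ⁻²: r² + 8r + 16 = 0
Factor: (r + 4)² = 0, so r = -4 (double root).
General solution: v(n) = (A + Bn)·(-4)ⁿ

Characteristic: r² + 8r + 16 = 0, Roots: r = -4 (double root)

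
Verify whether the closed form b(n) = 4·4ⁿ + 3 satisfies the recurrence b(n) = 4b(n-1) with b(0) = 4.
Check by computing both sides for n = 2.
From the recurrence with b(0) = 4:
  b(0) = 4, b(1) = 16, b(2) = 64
  so the recurrence gives b(2) = 64.
From the proposed closed form b(n) = 4·4ⁿ + 3:
  b(2) = 67.
The recurrence gives 64 but the closed form gives 67, so the closed form does not satisfy the recurrence.

No, the closed form is incorrect.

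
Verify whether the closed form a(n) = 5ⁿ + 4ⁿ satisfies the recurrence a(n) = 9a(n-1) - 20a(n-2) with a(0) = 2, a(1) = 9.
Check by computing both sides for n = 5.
From the recurrence with a(0) = 2, a(1) = 9:
  a(0) = 2, a(1) = 9, a(2) = 41, a(3) = 189, a(4) = 881, a(5) = 4149
  so the recurrence gives a(5) = 4149.
From the proposed closed form a(n) = 5ⁿ + 4ⁿ:
  a(5) = 4149.
Both sides give 4149 at n = 5, and the initial condition(s) match, so the closed form is consistent.

Yes, the closed form is correct.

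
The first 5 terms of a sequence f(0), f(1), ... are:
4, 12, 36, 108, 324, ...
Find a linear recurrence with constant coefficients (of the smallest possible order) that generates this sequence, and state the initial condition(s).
Look for the lowest-order linear relation among consecutive terms.
Observation: each term is 3× the previous.
Check at n=2: 3·12 = 36. ✓

f(n) = 3 × f(n-1), f(0) = 4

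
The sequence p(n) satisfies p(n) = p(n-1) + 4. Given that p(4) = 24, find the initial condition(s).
p(4) = p(0) + 4·4, so p(0) = 24 - 16 = 8.

p(0) = 8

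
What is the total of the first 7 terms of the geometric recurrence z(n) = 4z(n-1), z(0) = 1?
Computing the sequence terms: 1, 4, 16, 64, 256, 1024, 4096
Adding these values together:

5461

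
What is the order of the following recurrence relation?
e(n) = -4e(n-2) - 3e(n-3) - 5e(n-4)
The order is the largest lag k for which e(n-k) appears. Here the deepest term is e(n-4), so the order is 4.

Order 4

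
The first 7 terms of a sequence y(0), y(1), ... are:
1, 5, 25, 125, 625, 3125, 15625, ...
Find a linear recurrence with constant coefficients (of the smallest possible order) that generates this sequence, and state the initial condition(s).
Look for the lowest-order linear relation among consecutive terms.
Observation: each term is 5× the previous.
Check at n=2: 5·5 = 25. ✓

y(n) = 5 × y(n-1), y(0) = 1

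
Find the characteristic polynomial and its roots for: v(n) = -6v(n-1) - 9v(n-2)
Substitute v(n) = rⁿ and divide through by rⁿ⁻²: r² + 6r + 9 = 0
Factor: (r + 3)² = 0, so r = -3 (double root).
General solution: v(n) = (A + Bn)·(-3)ⁿ

Characteristic: r² + 6r + 9 = 0, Roots: r = -3 (double root)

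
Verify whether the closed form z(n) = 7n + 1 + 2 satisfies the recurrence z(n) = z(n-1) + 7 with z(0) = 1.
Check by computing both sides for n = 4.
From the recurrence with z(0) = 1:
  z(0) = 1, z(1) = 8, z(2) = 15, z(3) = 22, z(4) = 29
  so the recurrence gives z(4) = 29.
From the proposed closed form z(n) = 7n + 1 + 2:
  z(4) = 31.
The recurrence gives 29 but the closed form gives 31, so the closed form does not satisfy the recurrence.

No, the closed form is incorrect.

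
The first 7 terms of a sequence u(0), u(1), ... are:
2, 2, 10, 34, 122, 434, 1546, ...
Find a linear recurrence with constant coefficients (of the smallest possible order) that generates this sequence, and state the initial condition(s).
Look for the lowest-order linear relation among consecutive terms.
Observation: u(n) - 3·u(n-1) - (2)·u(n-2) = 0 holds for the shown terms, and no order-1 relation u(n) = α·u(n-1) + β fits.
Check at n=3: 3·10 + (2)·2 = 34. ✓

u(n) = 3u(n-1) + 2u(n-2), u(0) = 2, u(1) = 2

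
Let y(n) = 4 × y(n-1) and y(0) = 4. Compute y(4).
Computing step by step:
y(0) = 4
y(1) = 4 × 4 = 16
y(2) = 4 × 16 = 64
y(3) = 4 × 64 = 256
y(4) = 4 × 256 = 1024

1024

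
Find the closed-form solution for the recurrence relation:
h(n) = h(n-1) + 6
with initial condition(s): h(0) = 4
Recurrence: h(n) = h(n-1) + 6, initial: h(0) = 4.
Each step adds 6, so h(n) = h(0) + 6n = 6n + 4.

h(n) = 6n + 4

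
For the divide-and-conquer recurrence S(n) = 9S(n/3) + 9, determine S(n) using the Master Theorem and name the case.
Master Theorem template: S(n) = a·S(n/b) + f(n).
Here: a=9, b=3, f(n)=9
Compute log_b(a) = log_3(9) = 2.
f(n) = 9 = O(n^(2-ε)) with ε = 2. Case 1: S(n) = Θ(n^log_b(a)) = Θ(n^2).

Case 1: S(n) = Θ(n^2)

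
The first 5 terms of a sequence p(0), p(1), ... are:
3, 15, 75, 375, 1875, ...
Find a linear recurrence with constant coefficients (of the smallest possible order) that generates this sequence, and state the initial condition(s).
Look for the lowest-order linear relation among consecutive terms.
Observation: each term is 5× the previous.
Check at n=2: 5·15 = 75. ✓

p(n) = 5 × p(n-1), p(0) = 3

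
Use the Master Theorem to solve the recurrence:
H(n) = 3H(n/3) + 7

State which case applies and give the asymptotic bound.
Master Theorem template: H(n) = a·H(n/b) + f(n).
Here: a=3, b=3, f(n)=7
Compute log_b(a) = log_3(3) = 1.
f(n) = 7 = O(n^(1-ε)) with ε = 1. Case 1: H(n) = Θ(n^log_b(a)) = Θ(n).

Case 1: H(n) = Θ(n)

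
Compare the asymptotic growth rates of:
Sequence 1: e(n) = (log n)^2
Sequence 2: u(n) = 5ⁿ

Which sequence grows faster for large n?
Comparing growth rates:
Growth-rate hierarchy: log n ≺ any polynomial ≺ any exponential cⁿ (c>1) ≺ n! ≺ nⁿ.
exponential base 5 dominates polylogarithmic (log n)^2 asymptotically.

u(n) grows faster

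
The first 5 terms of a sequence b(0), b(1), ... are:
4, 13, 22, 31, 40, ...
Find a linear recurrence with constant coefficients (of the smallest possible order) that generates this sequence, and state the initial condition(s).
Look for the lowest-order linear relation among consecutive terms.
Observation: consecutive differences are constant (= 9).
Check at n=2: 1·13 + 9 = 22. ✓

b(n) = b(n-1) + 9, b(0) = 4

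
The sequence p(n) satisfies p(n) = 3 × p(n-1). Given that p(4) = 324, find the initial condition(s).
In general p(n) = 3ⁿ · p(0). At n = 4: p(0) = p(4) / 3^4 = 324 / 81 = 4.

p(0) = 4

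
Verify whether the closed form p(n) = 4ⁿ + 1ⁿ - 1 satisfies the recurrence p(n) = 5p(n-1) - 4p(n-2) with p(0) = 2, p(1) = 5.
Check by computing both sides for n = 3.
From the recurrence with p(0) = 2, p(1) = 5:
  p(0) = 2, p(1) = 5, p(2) = 17, p(3) = 65
  so the recurrence gives p(3) = 65.
From the proposed closed form p(n) = 4ⁿ + 1ⁿ - 1:
  p(3) = 64.
The recurrence gives 65 but the closed form gives 64, so the closed form does not satisfy the recurrence.

No, the closed form is incorrect.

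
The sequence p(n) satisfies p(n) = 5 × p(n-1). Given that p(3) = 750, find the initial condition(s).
In general p(n) = 5ⁿ · p(0). At n = 3: p(0) = p(3) / 5^3 = 750 / 125 = 6.

p(0) = 6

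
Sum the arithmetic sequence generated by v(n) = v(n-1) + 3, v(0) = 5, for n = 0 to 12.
Computing the sequence terms: 5, 8, 11, 14, 17, 20, 23, 26, 29, 32, 35, 38, 41
Adding these values together:

299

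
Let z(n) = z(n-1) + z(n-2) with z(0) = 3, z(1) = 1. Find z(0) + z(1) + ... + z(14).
Computing the sequence terms: 3, 1, 4, 5, 9, 14, 23, 37, 60, 97, 157, 254, 411, 665, 1076
Adding these values together:

2816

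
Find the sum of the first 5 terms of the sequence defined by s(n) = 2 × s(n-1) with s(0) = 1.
Computing the sequence terms: 1, 2, 4, 8, 16
Adding these values together:

31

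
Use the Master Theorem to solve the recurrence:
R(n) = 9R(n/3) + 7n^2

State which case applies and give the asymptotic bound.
Master Theorem template: R(n) = a·R(n/b) + f(n).
Here: a=9, b=3, f(n)=7n^2
Compute log_b(a) = log_3(9) = 2.
f(n) = 7n^2 = Θ(n^2). Case 2: R(n) = Θ(n^2 log n).

Case 2: R(n) = Θ(n^2 log n)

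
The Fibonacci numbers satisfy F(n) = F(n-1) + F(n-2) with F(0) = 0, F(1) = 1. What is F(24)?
Computing the sequence terms:
0, 1, 1, 2, 3, 5, 8, 13, 21, 34, 55, 89, 144, 233, 377, 610, 987, 1597, 2584, 4181, 6765, 10946, 17711, 28657, 46368

46368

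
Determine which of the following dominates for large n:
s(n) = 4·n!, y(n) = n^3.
Comparing growth rates:
Growth-rate hierarchy: log n ≺ any polynomial ≺ any exponential cⁿ (c>1) ≺ n! ≺ nⁿ.
factorial dominates polynomial degree 3 asymptotically.

s(n) grows faster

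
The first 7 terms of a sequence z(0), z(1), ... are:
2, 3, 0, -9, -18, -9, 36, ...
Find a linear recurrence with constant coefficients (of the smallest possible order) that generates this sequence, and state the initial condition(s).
Look for the lowest-order linear relation among consecutive terms.
Observation: z(n) - 2·z(n-1) - (-3)·z(n-2) = 0 holds for the shown terms, and no order-1 relation z(n) = α·z(n-1) + β fits.
Check at n=3: 2·0 + (-3)·3 = -9. ✓

z(n) = 2z(n-1) - 3z(n-2), z(0) = 2, z(1) = 3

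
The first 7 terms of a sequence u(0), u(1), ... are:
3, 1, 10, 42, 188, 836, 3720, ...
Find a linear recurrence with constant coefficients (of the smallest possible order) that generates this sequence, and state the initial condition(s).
Look for the lowest-order linear relation among consecutive terms.
Observation: u(n) - 4·u(n-1) - (2)·u(n-2) = 0 holds for the shown terms, and no order-1 relation u(n) = α·u(n-1) + β fits.
Check at n=3: 4·10 + (2)·1 = 42. ✓

u(n) = 4u(n-1) + 2u(n-2), u(0) = 3, u(1) = 1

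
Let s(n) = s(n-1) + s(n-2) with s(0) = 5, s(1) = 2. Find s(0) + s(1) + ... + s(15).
Computing the sequence terms: 5, 2, 7, 9, 16, 25, 41, 66, 107, 173, 280, 453, 733, 1186, 1919, 3105
Adding these values together:

8127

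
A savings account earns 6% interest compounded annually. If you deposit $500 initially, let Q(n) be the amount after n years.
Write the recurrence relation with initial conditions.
Each year the balance grows by 6%, i.e. is multiplied by 1 + 6/100 = 1.06, so Q(n) = 1.06 × Q(n-1). The initial deposit gives Q(0) = 500.
Unrolling gives the closed form Q(n) = 500 × (1.06)ⁿ.

Q(n) = 1.06 × Q(n-1), Q(0) = 500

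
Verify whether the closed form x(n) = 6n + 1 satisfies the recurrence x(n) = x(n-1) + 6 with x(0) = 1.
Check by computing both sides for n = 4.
From the recurrence with x(0) = 1:
  x(0) = 1, x(1) = 7, x(2) = 13, x(3) = 19, x(4) = 25
  so the recurrence gives x(4) = 25.
From the proposed closed form x(n) = 6n + 1:
  x(4) = 25.
Both sides give 25 at n = 4, and the initial condition(s) match, so the closed form is consistent.

Yes, the closed form is correct.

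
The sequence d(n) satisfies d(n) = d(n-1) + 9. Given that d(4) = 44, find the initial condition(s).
d(4) = d(0) + 4·9, so d(0) = 44 - 36 = 8.

d(0) = 8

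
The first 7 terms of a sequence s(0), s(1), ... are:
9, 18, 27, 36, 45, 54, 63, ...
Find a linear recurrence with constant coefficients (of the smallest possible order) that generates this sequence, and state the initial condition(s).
Look for the lowest-order linear relation among consecutive terms.
Observation: consecutive differences are constant (= 9).
Check at n=2: 1·18 + 9 = 27. ✓

s(n) = s(n-1) + 9, s(0) = 9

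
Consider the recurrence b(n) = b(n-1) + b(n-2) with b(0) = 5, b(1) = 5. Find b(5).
Computing the sequence terms:
5, 5, 10, 15, 25, 40

40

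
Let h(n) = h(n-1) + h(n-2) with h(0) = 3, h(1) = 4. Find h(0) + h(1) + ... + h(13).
Computing the sequence terms: 3, 4, 7, 11, 18, 29, 47, 76, 123, 199, 322, 521, 843, 1364
Adding these values together:

3567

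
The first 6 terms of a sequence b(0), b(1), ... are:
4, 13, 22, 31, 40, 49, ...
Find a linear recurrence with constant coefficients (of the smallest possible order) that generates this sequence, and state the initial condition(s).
Look for the lowest-order linear relation among consecutive terms.
Observation: consecutive differences are constant (= 9).
Check at n=2: 1·13 + 9 = 22. ✓

b(n) = b(n-1) + 9, b(0) = 4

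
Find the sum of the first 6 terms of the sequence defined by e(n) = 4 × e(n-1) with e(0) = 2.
Computing the sequence terms: 2, 8, 32, 128, 512, 2048
Adding these values together:

2730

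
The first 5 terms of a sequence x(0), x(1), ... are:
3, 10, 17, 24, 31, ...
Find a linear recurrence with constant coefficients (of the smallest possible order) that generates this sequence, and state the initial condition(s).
Look for the lowest-order linear relation among consecutive terms.
Observation: consecutive differences are constant (= 7).
Check at n=2: 1·10 + 7 = 17. ✓

x(n) = x(n-1) + 7, x(0) = 3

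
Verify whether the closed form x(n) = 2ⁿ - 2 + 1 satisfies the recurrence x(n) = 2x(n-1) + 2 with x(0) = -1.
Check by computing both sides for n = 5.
From the recurrence with x(0) = -1:
  x(0) = -1, x(1) = 0, x(2) = 2, x(3) = 6, x(4) = 14, x(5) = 30
  so the recurrence gives x(5) = 30.
From the proposed closed form x(n) = 2ⁿ - 2 + 1:
  x(5) = 31.
The recurrence gives 30 but the closed form gives 31, so the closed form does not satisfy the recurrence.

No, the closed form is incorrect.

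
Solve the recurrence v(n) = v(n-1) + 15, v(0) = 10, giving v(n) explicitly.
Recurrence: v(n) = v(n-1) + 15, initial: v(0) = 10.
Each step adds 15, so v(n) = v(0) + 15n = 15n + 10.

v(n) = 15n + 10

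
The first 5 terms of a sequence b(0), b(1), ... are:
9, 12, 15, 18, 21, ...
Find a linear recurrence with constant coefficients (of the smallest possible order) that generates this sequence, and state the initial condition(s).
Look for the lowest-order linear relation among consecutive terms.
Observation: consecutive differences are constant (= 3).
Check at n=2: 1·12 + 3 = 15. ✓

b(n) = b(n-1) + 3, b(0) = 9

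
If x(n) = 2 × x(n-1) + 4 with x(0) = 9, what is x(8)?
Computing step by step:
x(0) = 9
x(1) = 2 × 9 + 4 = 22
x(2) = 2 × 22 + 4 = 48
x(3) = 2 × 48 + 4 = 100
x(4) = 2 × 100 + 4 = 204
x(5) = 2 × 204 + 4 = 412
x(6) = 2 × 412 + 4 = 828
x(7) = 2 × 828 + 4 = 1660
x(8) = 2 × 1660 + 4 = 3324

3324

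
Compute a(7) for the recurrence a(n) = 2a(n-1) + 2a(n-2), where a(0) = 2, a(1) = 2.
Computing the sequence terms:
2, 2, 8, 20, 56, 152, 416, 1136

1136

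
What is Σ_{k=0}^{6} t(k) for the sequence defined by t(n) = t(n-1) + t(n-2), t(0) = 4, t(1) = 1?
Computing the sequence terms: 4, 1, 5, 6, 11, 17, 28
Adding these values together:

72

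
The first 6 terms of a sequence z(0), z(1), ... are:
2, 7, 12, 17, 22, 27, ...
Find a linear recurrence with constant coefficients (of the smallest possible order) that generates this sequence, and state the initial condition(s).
Look for the lowest-order linear relation among consecutive terms.
Observation: consecutive differences are constant (= 5).
Check at n=2: 1·7 + 5 = 12. ✓

z(n) = z(n-1) + 5, z(0) = 2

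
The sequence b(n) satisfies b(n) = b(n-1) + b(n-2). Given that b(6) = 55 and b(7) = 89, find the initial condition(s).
Work backwards using b(k) = b(k+2) - b(k+1):
b(5) = b(7) - b(6) = 89 - 55 = 34
b(4) = b(6) - b(5) = 55 - 34 = 21
b(3) = b(5) - b(4) = 34 - 21 = 13
b(2) = b(4) - b(3) = 21 - 13 = 8
b(1) = b(3) - b(2) = 13 - 8 = 5
b(0) = b(2) - b(1) = 8 - 5 = 3

b(0) = 3, b(1) = 5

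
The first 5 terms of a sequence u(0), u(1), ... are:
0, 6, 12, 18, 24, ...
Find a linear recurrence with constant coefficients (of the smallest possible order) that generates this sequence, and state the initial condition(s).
Look for the lowest-order linear relation among consecutive terms.
Observation: consecutive differences are constant (= 6).
Check at n=2: 1·6 + 6 = 12. ✓

u(n) = u(n-1) + 6, u(0) = 0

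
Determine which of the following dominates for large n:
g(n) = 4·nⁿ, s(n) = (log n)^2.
Comparing growth rates:
Growth-rate hierarchy: log n ≺ any polynomial ≺ any exponential cⁿ (c>1) ≺ n! ≺ nⁿ.
super-exponential nⁿ dominates polylogarithmic (log n)^2 asymptotically.

g(n) grows faster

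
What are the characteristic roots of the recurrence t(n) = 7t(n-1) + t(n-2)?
Substitute t(n) = rⁿ and divide through by rⁿ⁻²: r² - 7r - 1 = 0
Discriminant: 7² + 4·1 = 53, not a perfect square, so by the quadratic formula r = (7 ± √53)/2.
General solution: t(n) = A·r₁ⁿ + B·r₂ⁿ where r₁,r₂ = (7 ± √53)/2

Characteristic: r² - 7r - 1 = 0, Roots: r = (7 ± √53)/2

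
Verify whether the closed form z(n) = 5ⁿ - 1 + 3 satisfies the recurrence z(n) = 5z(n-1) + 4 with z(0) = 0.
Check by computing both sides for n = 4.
From the recurrence with z(0) = 0:
  z(0) = 0, z(1) = 4, z(2) = 24, z(3) = 124, z(4) = 624
  so the recurrence gives z(4) = 624.
From the proposed closed form z(n) = 5ⁿ - 1 + 3:
  z(4) = 627.
The recurrence gives 624 but the closed form gives 627, so the closed form does not satisfy the recurrence.

No, the closed form is incorrect.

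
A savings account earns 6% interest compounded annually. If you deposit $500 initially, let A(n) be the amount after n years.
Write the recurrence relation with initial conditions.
Each year the balance grows by 6%, i.e. is multiplied by 1 + 6/100 = 1.06, so A(n) = 1.06 × A(n-1). The initial deposit gives A(0) = 500.
Unrolling gives the closed form A(n) = 500 × (1.06)ⁿ.

A(n) = 1.06 × A(n-1), A(0) = 500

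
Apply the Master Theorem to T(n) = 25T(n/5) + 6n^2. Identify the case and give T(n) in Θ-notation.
Master Theorem template: T(n) = a·T(n/b) + f(n).
Here: a=25, b=5, f(n)=6n^2
Compute log_b(a) = log_5(25) = 2.
f(n) = 6n^2 = Θ(n^2). Case 2: T(n) = Θ(n^2 log n).

Case 2: T(n) = Θ(n^2 log n)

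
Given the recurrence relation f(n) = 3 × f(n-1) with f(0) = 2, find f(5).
Computing step by step:
f(0) = 2
f(1) = 3 × 2 = 6
f(2) = 3 × 6 = 18
f(3) = 3 × 18 = 54
f(4) = 3 × 54 = 162
f(5) = 3 × 162 = 486

486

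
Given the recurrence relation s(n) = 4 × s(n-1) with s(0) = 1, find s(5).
Computing step by step:
s(0) = 1
s(1) = 4 × 1 = 4
s(2) = 4 × 4 = 16
s(3) = 4 × 16 = 64
s(4) = 4 × 64 = 256
s(5) = 4 × 256 = 1024

1024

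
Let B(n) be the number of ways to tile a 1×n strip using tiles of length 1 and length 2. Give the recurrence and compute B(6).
Condition on the last tile: it has length 1 (leaving a 1×(n-1) strip) or length 2 (leaving a 1×(n-2) strip), so B(n) = B(n-1) + B(n-2) (order-2 linear recurrence).
For 0 ≤ i < 2 only unit tiles fit, so B(i) = 1.
Iterating the recurrence: B(2) = 2, B(3) = 3, B(4) = 5, B(5) = 8, B(6) = 13.

B(n) = B(n-1) + B(n-2), with B(i) = 1 for 0 ≤ i < 2; B(6) = 13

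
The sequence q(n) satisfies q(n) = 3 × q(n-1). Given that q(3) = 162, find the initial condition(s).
In general q(n) = 3ⁿ · q(0). At n = 3: q(0) = q(3) / 3^3 = 162 / 27 = 6.

q(0) = 6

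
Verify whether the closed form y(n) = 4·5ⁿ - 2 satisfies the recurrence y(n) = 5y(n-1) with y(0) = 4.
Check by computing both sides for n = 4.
From the recurrence with y(0) = 4:
  y(0) = 4, y(1) = 20, y(2) = 100, y(3) = 500, y(4) = 2500
  so the recurrence gives y(4) = 2500.
From the proposed closed form y(n) = 4·5ⁿ - 2:
  y(4) = 2498.
The recurrence gives 2500 but the closed form gives 2498, so the closed form does not satisfy the recurrence.

No, the closed form is incorrect.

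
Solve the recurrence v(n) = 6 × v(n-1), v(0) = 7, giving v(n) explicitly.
Recurrence: v(n) = 6 × v(n-1), initial: v(0) = 7.
Each term is 6 times the previous, so this is geometric with ratio 6. After n steps: v(n) = v(0)·6ⁿ = 7·6ⁿ.

v(n) = 7·6ⁿ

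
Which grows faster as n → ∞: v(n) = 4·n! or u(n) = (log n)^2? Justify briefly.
Comparing growth rates:
Growth-rate hierarchy: log n ≺ any polynomial ≺ any exponential cⁿ (c>1) ≺ n! ≺ nⁿ.
factorial dominates polylogarithmic (log n)^2 asymptotically.

v(n) grows faster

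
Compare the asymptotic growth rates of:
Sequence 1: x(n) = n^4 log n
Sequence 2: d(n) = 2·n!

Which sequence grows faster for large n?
Comparing growth rates:
Growth-rate hierarchy: log n ≺ any polynomial ≺ any exponential cⁿ (c>1) ≺ n! ≺ nⁿ.
factorial dominates polynomial degree 4 (with log factor) asymptotically.

d(n) grows faster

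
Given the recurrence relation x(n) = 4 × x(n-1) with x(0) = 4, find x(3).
Computing step by step:
x(0) = 4
x(1) = 4 × 4 = 16
x(2) = 4 × 16 = 64
x(3) = 4 × 64 = 256

256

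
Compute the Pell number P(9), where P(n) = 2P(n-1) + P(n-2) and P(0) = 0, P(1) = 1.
Computing the sequence terms:
0, 1, 2, 5, 12, 29, 70, 169, 408, 985

985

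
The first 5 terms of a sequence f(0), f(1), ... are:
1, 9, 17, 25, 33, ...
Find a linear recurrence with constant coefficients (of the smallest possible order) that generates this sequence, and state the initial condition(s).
Look for the lowest-order linear relation among consecutive terms.
Observation: consecutive differences are constant (= 8).
Check at n=2: 1·9 + 8 = 17. ✓

f(n) = f(n-1) + 8, f(0) = 1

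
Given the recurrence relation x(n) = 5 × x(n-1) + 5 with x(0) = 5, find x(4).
Computing step by step:
x(0) = 5
x(1) = 5 × 5 + 5 = 30
x(2) = 5 × 30 + 5 = 155
x(3) = 5 × 155 + 5 = 780
x(4) = 5 × 780 + 5 = 3905

3905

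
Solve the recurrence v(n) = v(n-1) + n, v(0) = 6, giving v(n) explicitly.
Recurrence: v(n) = v(n-1) + n, initial: v(0) = 6.
Telescoping: v(n) = v(0) + Σᵢ₌₁ⁿ i = 6 + n(n+1)/2.

v(n) = n(n+1)/2 + 6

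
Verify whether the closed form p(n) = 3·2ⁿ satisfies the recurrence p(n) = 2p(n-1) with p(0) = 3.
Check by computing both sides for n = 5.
From the recurrence with p(0) = 3:
  p(0) = 3, p(1) = 6, p(2) = 12, p(3) = 24, p(4) = 48, p(5) = 96
  so the recurrence gives p(5) = 96.
From the proposed closed form p(n) = 3·2ⁿ:
  p(5) = 96.
Both sides give 96 at n = 5, and the initial condition(s) match, so the closed form is consistent.

Yes, the closed form is correct.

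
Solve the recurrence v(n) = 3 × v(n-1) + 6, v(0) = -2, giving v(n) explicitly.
Recurrence: v(n) = 3 × v(n-1) + 6, initial: v(0) = -2.
Try v(n) = A·3ⁿ + C. Substituting: A·3ⁿ + C = 3(A·3ⁿ⁻¹ + C) + 6 = A·3ⁿ + 3C + 6, so C = 3C + 6, giving C = -3. Then v(0) = A - 3 = -2 gives A = 1.

v(n) = 3ⁿ - 3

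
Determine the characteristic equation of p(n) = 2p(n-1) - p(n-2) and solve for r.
Substitute p(n) = rⁿ and divide through by rⁿ⁻²: r² - 2r + 1 = 0
Factor: (r - 1)² = 0, so r = 1 (double root).
General solution: p(n) = (A + Bn)·1ⁿ

Characteristic: r² - 2r + 1 = 0, Roots: r = 1 (double root)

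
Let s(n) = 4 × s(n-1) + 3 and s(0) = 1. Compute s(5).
Computing step by step:
s(0) = 1
s(1) = 4 × 1 + 3 = 7
s(2) = 4 × 7 + 3 = 31
s(3) = 4 × 31 + 3 = 127
s(4) = 4 × 127 + 3 = 511
s(5) = 4 × 511 + 3 = 2047

2047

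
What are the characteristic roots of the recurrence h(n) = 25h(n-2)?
Substitute h(n) = rⁿ and divide through by rⁿ⁻²: r² - 25 = 0
Factor: (r - 5)(r + 5) = 0, so r = 5, -5.
General solution: h(n) = A·5ⁿ + B·(-5)ⁿ

Characteristic: r² - 25 = 0, Roots: r = 5, -5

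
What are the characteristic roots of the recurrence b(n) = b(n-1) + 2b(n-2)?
Substitute b(n) = rⁿ and divide through by rⁿ⁻²: r² - r - 2 = 0
Factor: (r - 2)(r + 1) = 0, so r = 2, -1.
General solution: b(n) = A·2ⁿ + B·(-1)ⁿ

Characteristic: r² - r - 2 = 0, Roots: r = 2, -1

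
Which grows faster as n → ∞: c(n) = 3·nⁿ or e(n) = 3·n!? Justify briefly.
Comparing growth rates:
Growth-rate hierarchy: log n ≺ any polynomial ≺ any exponential cⁿ (c>1) ≺ n! ≺ nⁿ.
super-exponential nⁿ dominates factorial asymptotically.

c(n) grows faster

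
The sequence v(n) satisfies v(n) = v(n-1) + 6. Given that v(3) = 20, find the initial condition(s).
v(3) = v(0) + 3·6, so v(0) = 20 - 18 = 2.

v(0) = 2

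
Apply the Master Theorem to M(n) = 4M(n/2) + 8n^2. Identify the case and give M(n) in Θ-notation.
Master Theorem template: M(n) = a·M(n/b) + f(n).
Here: a=4, b=2, f(n)=8n^2
Compute log_b(a) = log_2(4) = 2.
f(n) = 8n^2 = Θ(n^2). Case 2: M(n) = Θ(n^2 log n).

Case 2: M(n) = Θ(n^2 log n)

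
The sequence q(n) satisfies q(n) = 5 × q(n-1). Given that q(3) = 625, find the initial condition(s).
In general q(n) = 5ⁿ · q(0). At n = 3: q(0) = q(3) / 5^3 = 625 / 125 = 5.

q(0) = 5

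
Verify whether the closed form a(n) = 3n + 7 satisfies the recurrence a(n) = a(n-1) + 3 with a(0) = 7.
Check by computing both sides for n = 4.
From the recurrence with a(0) = 7:
  a(0) = 7, a(1) = 10, a(2) = 13, a(3) = 16, a(4) = 19
  so the recurrence gives a(4) = 19.
From the proposed closed form a(n) = 3n + 7:
  a(4) = 19.
Both sides give 19 at n = 4, and the initial condition(s) match, so the closed form is consistent.

Yes, the closed form is correct.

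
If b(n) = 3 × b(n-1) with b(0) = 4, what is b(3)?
Computing step by step:
b(0) = 4
b(1) = 3 × 4 = 12
b(2) = 3 × 12 = 36
b(3) = 3 × 36 = 108

108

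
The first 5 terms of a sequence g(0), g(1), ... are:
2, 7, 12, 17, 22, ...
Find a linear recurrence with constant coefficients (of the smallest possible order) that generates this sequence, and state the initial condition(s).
Look for the lowest-order linear relation among consecutive terms.
Observation: consecutive differences are constant (= 5).
Check at n=2: 1·7 + 5 = 12. ✓

g(n) = g(n-1) + 5, g(0) = 2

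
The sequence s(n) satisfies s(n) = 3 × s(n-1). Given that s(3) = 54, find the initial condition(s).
In general s(n) = 3ⁿ · s(0). At n = 3: s(0) = s(3) / 3^3 = 54 / 27 = 2.

s(0) = 2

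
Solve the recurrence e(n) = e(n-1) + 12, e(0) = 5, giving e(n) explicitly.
Recurrence: e(n) = e(n-1) + 12, initial: e(0) = 5.
Each step adds 12, so e(n) = e(0) + 12n = 12n + 5.

e(n) = 12n + 5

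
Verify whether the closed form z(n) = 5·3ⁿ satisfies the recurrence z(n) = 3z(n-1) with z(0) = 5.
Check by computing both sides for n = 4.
From the recurrence with z(0) = 5:
  z(0) = 5, z(1) = 15, z(2) = 45, z(3) = 135, z(4) = 405
  so the recurrence gives z(4) = 405.
From the proposed closed form z(n) = 5·3ⁿ:
  z(4) = 405.
Both sides give 405 at n = 4, and the initial condition(s) match, so the closed form is consistent.

Yes, the closed form is correct.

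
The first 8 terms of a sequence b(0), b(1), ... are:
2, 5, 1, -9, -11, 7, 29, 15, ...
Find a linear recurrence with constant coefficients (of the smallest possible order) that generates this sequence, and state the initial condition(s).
Look for the lowest-order linear relation among consecutive terms.
Observation: b(n) - 1·b(n-1) - (-2)·b(n-2) = 0 holds for the shown terms, and no order-1 relation b(n) = α·b(n-1) + β fits.
Check at n=3: 1·1 + (-2)·5 = -9. ✓

b(n) = b(n-1) - 2b(n-2), b(0) = 2, b(1) = 5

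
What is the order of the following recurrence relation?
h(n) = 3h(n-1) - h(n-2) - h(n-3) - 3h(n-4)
The order is the largest lag k for which h(n-k) appears. Here the deepest term is h(n-4), so the order is 4.

Order 4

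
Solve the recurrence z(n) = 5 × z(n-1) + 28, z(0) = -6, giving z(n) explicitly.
Recurrence: z(n) = 5 × z(n-1) + 28, initial: z(0) = -6.
Try z(n) = A·5ⁿ + C. Substituting: A·5ⁿ + C = 5(A·5ⁿ⁻¹ + C) + 28 = A·5ⁿ + 5C + 28, so C = 5C + 28, giving C = -7. Then z(0) = A - 7 = -6 gives A = 1.

z(n) = 5ⁿ - 7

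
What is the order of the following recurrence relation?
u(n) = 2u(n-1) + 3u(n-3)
The order is the largest lag k for which u(n-k) appears. Here the deepest term is u(n-3), so the order is 3.

Order 3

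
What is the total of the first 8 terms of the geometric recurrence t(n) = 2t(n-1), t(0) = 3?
Computing the sequence terms: 3, 6, 12, 24, 48, 96, 192, 384
Adding these values together:

765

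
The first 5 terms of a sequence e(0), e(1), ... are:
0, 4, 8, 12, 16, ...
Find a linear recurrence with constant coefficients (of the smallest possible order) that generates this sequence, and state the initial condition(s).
Look for the lowest-order linear relation among consecutive terms.
Observation: consecutive differences are constant (= 4).
Check at n=2: 1·4 + 4 = 8. ✓

e(n) = e(n-1) + 4, e(0) = 0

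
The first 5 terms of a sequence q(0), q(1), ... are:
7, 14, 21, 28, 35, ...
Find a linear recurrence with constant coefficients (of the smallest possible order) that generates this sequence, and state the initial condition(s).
Look for the lowest-order linear relation among consecutive terms.
Observation: consecutive differences are constant (= 7).
Check at n=2: 1·14 + 7 = 21. ✓

q(n) = q(n-1) + 7, q(0) = 7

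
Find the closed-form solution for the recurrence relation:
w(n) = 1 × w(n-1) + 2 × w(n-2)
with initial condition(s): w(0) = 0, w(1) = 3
Recurrence: w(n) = 1 × w(n-1) + 2 × w(n-2), initial: w(0) = 0, w(1) = 3.
Characteristic equation: r² - 1r - 2 = 0, which factors as (r - 2)(r + 1) = 0, so r = 2, -1. General solution w(n) = A·2ⁿ + B·(-1)ⁿ. From w(0) = 0: A + B = 0. From w(1) = 3: 2A - 1B = 3. Solving gives A = 1, B = -1.

w(n) = 2ⁿ - (-1)ⁿ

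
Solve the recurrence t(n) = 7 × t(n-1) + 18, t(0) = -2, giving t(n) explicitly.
Recurrence: t(n) = 7 × t(n-1) + 18, initial: t(0) = -2.
Try t(n) = A·7ⁿ + C. Substituting: A·7ⁿ + C = 7(A·7ⁿ⁻¹ + C) + 18 = A·7ⁿ + 7C + 18, so C = 7C + 18, giving C = -3. Then t(0) = A - 3 = -2 gives A = 1.

t(n) = 7ⁿ - 3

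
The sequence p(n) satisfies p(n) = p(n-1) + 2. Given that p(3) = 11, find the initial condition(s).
p(3) = p(0) + 3·2, so p(0) = 11 - 6 = 5.

p(0) = 5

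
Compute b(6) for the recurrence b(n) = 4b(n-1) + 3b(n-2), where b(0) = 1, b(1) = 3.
Computing the sequence terms:
1, 3, 15, 69, 321, 1491, 6927

6927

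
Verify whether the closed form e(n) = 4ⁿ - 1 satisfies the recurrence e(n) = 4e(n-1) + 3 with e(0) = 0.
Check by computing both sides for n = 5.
From the recurrence with e(0) = 0:
  e(0) = 0, e(1) = 3, e(2) = 15, e(3) = 63, e(4) = 255, e(5) = 1023
  so the recurrence gives e(5) = 1023.
From the proposed closed form e(n) = 4ⁿ - 1:
  e(5) = 1023.
Both sides give 1023 at n = 5, and the initial condition(s) match, so the closed form is consistent.

Yes, the closed form is correct.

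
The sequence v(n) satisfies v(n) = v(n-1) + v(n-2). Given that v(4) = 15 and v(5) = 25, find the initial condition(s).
Work backwards using v(k) = v(k+2) - v(k+1):
v(3) = v(5) - v(4) = 25 - 15 = 10
v(2) = v(4) - v(3) = 15 - 10 = 5
v(1) = v(3) - v(2) = 10 - 5 = 5
v(0) = v(2) - v(1) = 5 - 5 = 0

v(0) = 0, v(1) = 5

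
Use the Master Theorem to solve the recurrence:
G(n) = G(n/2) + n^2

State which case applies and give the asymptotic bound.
Master Theorem template: G(n) = a·G(n/b) + f(n).
Here: a=1, b=2, f(n)=n^2
Compute log_b(a) = log_2(1) = 0.
f(n) = n^2 = Ω(n^(0+ε)) with ε = 2, and the regularity condition holds (a·f(n/b) = (a/b^2)·f(n) with a/b^2 = 2^-2 < 1). Case 3: G(n) = Θ(f(n)) = Θ(n^2).

Case 3: G(n) = Θ(n^2)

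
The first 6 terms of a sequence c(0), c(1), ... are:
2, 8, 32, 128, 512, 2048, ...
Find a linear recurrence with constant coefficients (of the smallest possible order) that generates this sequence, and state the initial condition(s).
Look for the lowest-order linear relation among consecutive terms.
Observation: each term is 4× the previous.
Check at n=2: 4·8 = 32. ✓

c(n) = 4 × c(n-1), c(0) = 2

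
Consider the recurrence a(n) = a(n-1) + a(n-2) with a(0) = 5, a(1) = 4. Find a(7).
Computing the sequence terms:
5, 4, 9, 13, 22, 35, 57, 92

92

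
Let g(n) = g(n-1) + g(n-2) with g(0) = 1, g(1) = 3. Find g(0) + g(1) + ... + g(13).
Computing the sequence terms: 1, 3, 4, 7, 11, 18, 29, 47, 76, 123, 199, 322, 521, 843
Adding these values together:

2204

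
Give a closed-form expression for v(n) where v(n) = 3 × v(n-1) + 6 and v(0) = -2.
Recurrence: v(n) = 3 × v(n-1) + 6, initial: v(0) = -2.
Try v(n) = A·3ⁿ + C. Substituting: A·3ⁿ + C = 3(A·3ⁿ⁻¹ + C) + 6 = A·3ⁿ + 3C + 6, so C = 3C + 6, giving C = -3. Then v(0) = A - 3 = -2 gives A = 1.

v(n) = 3ⁿ - 3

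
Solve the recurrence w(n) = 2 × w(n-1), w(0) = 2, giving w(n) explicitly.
Recurrence: w(n) = 2 × w(n-1), initial: w(0) = 2.
Each term is 2 times the previous, so this is geometric with ratio 2. After n steps: w(n) = w(0)·2ⁿ = 2·2ⁿ.

w(n) = 2·2ⁿ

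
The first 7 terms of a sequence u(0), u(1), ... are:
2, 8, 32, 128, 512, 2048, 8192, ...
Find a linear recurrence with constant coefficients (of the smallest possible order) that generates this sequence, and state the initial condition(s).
Look for the lowest-order linear relation among consecutive terms.
Observation: each term is 4× the previous.
Check at n=2: 4·8 = 32. ✓

u(n) = 4 × u(n-1), u(0) = 2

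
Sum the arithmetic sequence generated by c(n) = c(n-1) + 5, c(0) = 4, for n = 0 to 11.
Computing the sequence terms: 4, 9, 14, 19, 24, 29, 34, 39, 44, 49, 54, 59
Adding these values together:

378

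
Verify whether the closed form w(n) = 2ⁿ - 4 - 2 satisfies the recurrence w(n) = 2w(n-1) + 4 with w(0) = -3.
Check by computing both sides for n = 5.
From the recurrence with w(0) = -3:
  w(0) = -3, w(1) = -2, w(2) = 0, w(3) = 4, w(4) = 12, w(5) = 28
  so the recurrence gives w(5) = 28.
From the proposed closed form w(n) = 2ⁿ - 4 - 2:
  w(5) = 26.
The recurrence gives 28 but the closed form gives 26, so the closed form does not satisfy the recurrence.

No, the closed form is incorrect.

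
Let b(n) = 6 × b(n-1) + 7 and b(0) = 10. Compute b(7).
Computing step by step:
b(0) = 10
b(1) = 6 × 10 + 7 = 67
b(2) = 6 × 67 + 7 = 409
b(3) = 6 × 409 + 7 = 2461
b(4) = 6 × 2461 + 7 = 14773
b(5) = 6 × 14773 + 7 = 88645
b(6) = 6 × 88645 + 7 = 531877
b(7) = 6 × 531877 + 7 = 3191269

3191269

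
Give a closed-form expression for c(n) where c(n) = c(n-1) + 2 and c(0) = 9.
Recurrence: c(n) = c(n-1) + 2, initial: c(0) = 9.
Each step adds 2, so c(n) = c(0) + 2n = 2n + 9.

c(n) = 2n + 9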